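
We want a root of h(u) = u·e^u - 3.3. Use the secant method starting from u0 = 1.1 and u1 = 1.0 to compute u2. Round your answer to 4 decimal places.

1.0992

h(1.1) = 0.004583, h(1.0) = -0.581718
u2 = 1.000000 − (-0.581718)·(1.000000 − 1.100000) / (-0.581718 − 0.004583) = 1.000000 − (0.058172)/(-0.586301) = 1.099218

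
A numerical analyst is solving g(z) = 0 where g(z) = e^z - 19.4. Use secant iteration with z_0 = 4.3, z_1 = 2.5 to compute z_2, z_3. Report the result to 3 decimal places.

2.711, 3.032

g(4.3) = 54.29979, g(2.5) = -7.21751
z_2 = 2.50000 − (-7.21751)·(2.50000 − 4.30000) / (-7.21751 − 54.29979) = 2.50000 − (12.99151)/(-61.51730) = 2.71118
g(2.71118) = -4.35291
z_3 = 2.71118 − (-4.35291)·(2.71118 − 2.50000) / (-4.35291 − (-7.21751)) = 2.71118 − (-0.91927)/(2.86460) = 3.03209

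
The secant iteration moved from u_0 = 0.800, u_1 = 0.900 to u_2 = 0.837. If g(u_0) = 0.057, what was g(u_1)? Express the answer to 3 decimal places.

The secant line through (0.800, 0.057) and (0.900, g(u_1)) crosses zero at u_2 = 0.837.
So (0.800, 0.057), (0.900, g(u_1)), (0.837, 0) are collinear:
g(u_1) = 0.057 · (0.900 − 0.837) / (0.800 − 0.837) = 0.057 · (0.06300)/(-0.03700) = -0.09705

-0.097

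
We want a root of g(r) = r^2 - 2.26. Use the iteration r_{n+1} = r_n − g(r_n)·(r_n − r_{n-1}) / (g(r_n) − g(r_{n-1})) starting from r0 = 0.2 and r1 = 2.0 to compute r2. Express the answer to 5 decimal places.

1.20909

g(0.2) = -2.2200000, g(2.0) = 1.7400000
r2 = 2.0000000 − 1.7400000·(2.0000000 − 0.2000000) / (1.7400000 − (-2.2200000)) = 2.0000000 − (3.1320000)/(3.9600000) = 1.2090909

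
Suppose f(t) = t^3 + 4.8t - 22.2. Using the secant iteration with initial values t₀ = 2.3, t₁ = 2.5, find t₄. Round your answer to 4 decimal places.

f(2.3) = 1.007000, f(2.5) = 5.425000
t₂ = 2.500000 − 5.425000·(2.500000 − 2.300000) / (5.425000 − 1.007000) = 2.500000 − (1.085000)/(4.418000) = 2.254414
f(2.254414) = 0.078977
t₃ = 2.254414 − 0.078977·(2.254414 − 2.500000) / (0.078977 − 5.425000) = 2.254414 − (-0.019396)/(-5.346023) = 2.250786
f(2.250786) = 0.006334
t₄ = 2.250786 − 0.006334·(2.250786 − 2.254414) / (0.006334 − 0.078977) = 2.250786 − (-0.000023)/(-0.072643) = 2.250469

2.2505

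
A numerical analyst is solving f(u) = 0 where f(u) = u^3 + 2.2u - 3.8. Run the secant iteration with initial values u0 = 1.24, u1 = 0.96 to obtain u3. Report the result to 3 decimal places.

1.109

f(1.24) = 0.83462, f(0.96) = -0.80326
u2 = 0.96000 − (-0.80326)·(0.96000 − 1.24000) / (-0.80326 − 0.83462) = 0.96000 − (0.22491)/(-1.63789) = 1.09732
f(1.09732) = -0.06460
u3 = 1.09732 − (-0.06460)·(1.09732 − 0.96000) / (-0.06460 − (-0.80326)) = 1.09732 − (-0.00887)/(0.73866) = 1.10933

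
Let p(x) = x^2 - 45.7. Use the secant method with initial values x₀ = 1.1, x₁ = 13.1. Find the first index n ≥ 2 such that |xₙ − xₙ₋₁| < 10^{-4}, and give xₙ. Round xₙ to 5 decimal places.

p(1.1) = -44.4900000, p(13.1) = 125.9100000
x₂ = 13.1000000 − 125.9100000·(12.0000000)/(170.4000000) = 4.2330986;  |Δ| = 8.8669014
p(4.2330986) = -27.7808763
x₃ = 4.2330986 − (-27.7808763)·(-8.8669014)/(-153.6908763) = 5.8358632;  |Δ| = 1.6027646
p(5.8358632) = -11.6427012
x₄ = 5.8358632 − (-11.6427012)·(1.6027646)/(16.1381752) = 6.9921593;  |Δ| = 1.1562961
p(6.9921593) = 3.1902911
x₅ = 6.9921593 − 3.1902911·(1.1562961)/(14.8329922) = 6.7434622;  |Δ| = 0.2486970
p(6.7434622) = -0.2257172
x₆ = 6.7434622 − (-0.2257172)·(-0.2486970)/(-3.4160083) = 6.7598952;  |Δ| = 0.0164330
p(6.7598952) = -0.0038168
x₇ = 6.7598952 − (-0.0038168)·(0.0164330)/(0.2219004) = 6.7601779;  |Δ| = 0.0002827
p(6.7601779) = 0.0000047
x₈ = 6.7601779 − 0.0000047·(0.0002827)/(0.0038215) = 6.7601775;  |Δ| = 0.0000003
|x₈ − x₇| = 0.0000003 < 10^{-4}

n = 8, xₙ = 6.76018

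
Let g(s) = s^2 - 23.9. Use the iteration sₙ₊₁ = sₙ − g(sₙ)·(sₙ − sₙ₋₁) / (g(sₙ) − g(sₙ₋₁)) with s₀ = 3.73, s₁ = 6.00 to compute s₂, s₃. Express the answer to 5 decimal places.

4.75642, 4.87509

g(3.73) = -9.9871000, g(6.00) = 12.1000000
s₂ = 6.0000000 − 12.1000000·(6.0000000 − 3.7300000) / (12.1000000 − (-9.9871000)) = 6.0000000 − (27.4670000)/(22.0871000) = 4.7564234
g(4.7564234) = -1.2764361
s₃ = 4.7564234 − (-1.2764361)·(4.7564234 − 6.0000000) / (-1.2764361 − 12.1000000) = 4.7564234 − (1.5873461)/(-13.3764361) = 4.8750908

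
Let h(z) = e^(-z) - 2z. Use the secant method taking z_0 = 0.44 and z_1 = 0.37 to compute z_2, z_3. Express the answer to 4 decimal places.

h(0.44) = -0.235964, h(0.37) = -0.049266
z_2 = 0.370000 − (-0.049266)·(0.370000 − 0.440000) / (-0.049266 − (-0.235964)) = 0.370000 − (0.003449)/(0.186698) = 0.351528
h(0.351528) = 0.000555
z_3 = 0.351528 − 0.000555·(0.351528 − 0.370000) / (0.000555 − (-0.049266)) = 0.351528 − (-0.000010)/(0.049821) = 0.351734

0.3515, 0.3517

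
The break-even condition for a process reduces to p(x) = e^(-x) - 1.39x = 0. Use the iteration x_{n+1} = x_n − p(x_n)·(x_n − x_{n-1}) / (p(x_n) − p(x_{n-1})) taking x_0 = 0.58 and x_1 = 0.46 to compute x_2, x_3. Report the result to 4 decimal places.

0.4559, 0.4560

p(0.58) = -0.246302, p(0.46) = -0.008116
x_2 = 0.460000 − (-0.008116)·(0.460000 − 0.580000) / (-0.008116 − (-0.246302)) = 0.460000 − (0.000974)/(0.238185) = 0.455911
p(0.455911) = 0.000154
x_3 = 0.455911 − 0.000154·(0.455911 − 0.460000) / (0.000154 − (-0.008116)) = 0.455911 − (-0.000001)/(0.008271) = 0.455987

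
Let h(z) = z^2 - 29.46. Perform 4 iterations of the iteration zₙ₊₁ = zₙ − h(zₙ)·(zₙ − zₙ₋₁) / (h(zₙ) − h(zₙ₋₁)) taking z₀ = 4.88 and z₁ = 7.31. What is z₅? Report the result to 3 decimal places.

5.428

h(4.88) = -5.64560, h(7.31) = 23.97610
z₂ = 7.31000 − 23.97610·(7.31000 − 4.88000) / (23.97610 − (-5.64560)) = 7.31000 − (58.26192)/(29.62170) = 5.34313
h(5.34313) = -0.91092
z₃ = 5.34313 − (-0.91092)·(5.34313 − 7.31000) / (-0.91092 − 23.97610) = 5.34313 − (1.79166)/(-24.88702) = 5.41513
h(5.41513) = -0.13642
z₄ = 5.41513 − (-0.13642)·(5.41513 − 5.34313) / (-0.13642 − (-0.91092)) = 5.41513 − (-0.00982)/(0.77451) = 5.42781
h(5.42781) = 0.00107
z₅ = 5.42781 − 0.00107·(5.42781 − 5.41513) / (0.00107 − (-0.13642)) = 5.42781 − (0.00001)/(0.13749) = 5.42771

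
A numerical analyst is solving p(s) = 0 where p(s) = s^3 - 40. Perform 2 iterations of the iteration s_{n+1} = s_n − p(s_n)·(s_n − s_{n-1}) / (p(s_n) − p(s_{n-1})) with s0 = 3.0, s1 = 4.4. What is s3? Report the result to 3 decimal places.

p(3.0) = -13.00000, p(4.4) = 45.18400
s2 = 4.40000 − 45.18400·(4.40000 − 3.00000) / (45.18400 − (-13.00000)) = 4.40000 − (63.25760)/(58.18400) = 3.31280
p(3.31280) = -3.64317
s3 = 3.31280 − (-3.64317)·(3.31280 − 4.40000) / (-3.64317 − 45.18400) = 3.31280 − (3.96086)/(-48.82717) = 3.39392

3.394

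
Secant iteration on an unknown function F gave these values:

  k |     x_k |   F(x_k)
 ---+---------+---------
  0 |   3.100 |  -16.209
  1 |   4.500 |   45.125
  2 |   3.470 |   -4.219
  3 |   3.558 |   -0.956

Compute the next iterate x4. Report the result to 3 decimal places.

3.584

x4 = 3.558 − (-0.956)·(3.558 − 3.470) / (-0.956 − (-4.219))
   = 3.558 − (-0.08413)/(3.26300) = 3.58378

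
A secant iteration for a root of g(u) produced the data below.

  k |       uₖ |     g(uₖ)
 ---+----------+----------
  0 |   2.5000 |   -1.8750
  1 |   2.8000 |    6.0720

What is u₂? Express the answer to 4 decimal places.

u₂ = 2.8000 − 6.0720·(2.8000 − 2.5000) / (6.0720 − (-1.8750))
   = 2.8000 − (1.821600)/(7.947000) = 2.570781

2.5708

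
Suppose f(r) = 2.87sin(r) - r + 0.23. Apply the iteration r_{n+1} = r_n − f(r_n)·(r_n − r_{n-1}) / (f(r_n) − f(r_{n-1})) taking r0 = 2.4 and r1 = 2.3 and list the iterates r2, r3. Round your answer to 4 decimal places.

2.3233, 2.3239

f(2.4) = -0.231421, f(2.3) = 0.070174
r2 = 2.300000 − 0.070174·(2.300000 − 2.400000) / (0.070174 − (-0.231421)) = 2.300000 − (-0.007017)/(0.301595) = 2.323268
f(2.323268) = 0.001838
r3 = 2.323268 − 0.001838·(2.323268 − 2.300000) / (0.001838 − 0.070174) = 2.323268 − (0.000043)/(-0.068336) = 2.323894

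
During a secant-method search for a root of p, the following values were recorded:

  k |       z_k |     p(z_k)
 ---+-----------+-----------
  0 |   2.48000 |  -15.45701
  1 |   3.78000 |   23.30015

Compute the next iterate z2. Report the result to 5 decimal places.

2.99846

z2 = 3.78000 − 23.30015·(3.78000 − 2.48000) / (23.30015 − (-15.45701))
   = 3.78000 − (30.2901950)/(38.7571600) = 2.9984620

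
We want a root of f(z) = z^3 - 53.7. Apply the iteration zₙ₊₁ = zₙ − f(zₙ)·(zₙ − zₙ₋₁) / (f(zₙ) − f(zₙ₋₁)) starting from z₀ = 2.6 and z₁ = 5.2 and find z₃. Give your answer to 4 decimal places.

f(2.6) = -36.124000, f(5.2) = 86.908000
z₂ = 5.200000 − 86.908000·(5.200000 − 2.600000) / (86.908000 − (-36.124000)) = 5.200000 − (225.960800)/(123.032000) = 3.363398
f(3.363398) = -15.651737
z₃ = 3.363398 − (-15.651737)·(3.363398 − 5.200000) / (-15.651737 − 86.908000) = 3.363398 − (28.746009)/(-102.559737) = 3.643684

3.6437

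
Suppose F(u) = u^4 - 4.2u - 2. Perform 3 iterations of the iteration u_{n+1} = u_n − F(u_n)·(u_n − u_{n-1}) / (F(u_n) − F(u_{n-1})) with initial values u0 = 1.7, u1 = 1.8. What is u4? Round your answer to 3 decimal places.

F(1.7) = -0.78790, F(1.8) = 0.93760
u2 = 1.80000 − 0.93760·(1.80000 − 1.70000) / (0.93760 − (-0.78790)) = 1.80000 − (0.09376)/(1.72550) = 1.74566
F(1.74566) = -0.04552
u3 = 1.74566 − (-0.04552)·(1.74566 − 1.80000) / (-0.04552 − 0.93760) = 1.74566 − (0.00247)/(-0.98312) = 1.74818
F(1.74818) = -0.00244
u4 = 1.74818 − (-0.00244)·(1.74818 − 1.74566) / (-0.00244 − (-0.04552)) = 1.74818 − (-0.00001)/(0.04309) = 1.74832

1.748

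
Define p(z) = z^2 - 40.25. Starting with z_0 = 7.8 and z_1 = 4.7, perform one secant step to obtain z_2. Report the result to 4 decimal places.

6.1528

p(7.8) = 20.590000, p(4.7) = -18.160000
z_2 = 4.700000 − (-18.160000)·(4.700000 − 7.800000) / (-18.160000 − 20.590000) = 4.700000 − (56.296000)/(-38.750000) = 6.152800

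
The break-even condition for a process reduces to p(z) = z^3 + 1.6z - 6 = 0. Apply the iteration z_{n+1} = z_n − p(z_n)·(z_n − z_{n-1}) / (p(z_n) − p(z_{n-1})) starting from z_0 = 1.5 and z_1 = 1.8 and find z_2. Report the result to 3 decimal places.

1.523

p(1.5) = -0.22500, p(1.8) = 2.71200
z_2 = 1.80000 − 2.71200·(1.80000 − 1.50000) / (2.71200 − (-0.22500)) = 1.80000 − (0.81360)/(2.93700) = 1.52298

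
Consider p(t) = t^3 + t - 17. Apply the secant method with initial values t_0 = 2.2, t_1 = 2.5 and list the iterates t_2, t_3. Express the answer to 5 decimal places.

p(2.2) = -4.1520000, p(2.5) = 1.1250000
t_2 = 2.5000000 − 1.1250000·(2.5000000 − 2.2000000) / (1.1250000 − (-4.1520000)) = 2.5000000 − (0.3375000)/(5.2770000) = 2.4360432
p(2.4360432) = -0.1077298
t_3 = 2.4360432 − (-0.1077298)·(2.4360432 − 2.5000000) / (-0.1077298 − 1.1250000) = 2.4360432 − (0.0068900)/(-1.2327298) = 2.4416325

2.43604, 2.44163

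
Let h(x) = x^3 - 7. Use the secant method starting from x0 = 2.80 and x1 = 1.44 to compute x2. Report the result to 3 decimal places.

1.728

h(2.80) = 14.95200, h(1.44) = -4.01402
x2 = 1.44000 − (-4.01402)·(1.44000 − 2.80000) / (-4.01402 − 14.95200) = 1.44000 − (5.45906)/(-18.96602) = 1.72783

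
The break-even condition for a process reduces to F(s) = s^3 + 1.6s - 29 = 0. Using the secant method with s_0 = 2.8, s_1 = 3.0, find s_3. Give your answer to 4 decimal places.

2.8988

F(2.8) = -2.568000, F(3.0) = 2.800000
s_2 = 3.000000 − 2.800000·(3.000000 − 2.800000) / (2.800000 − (-2.568000)) = 3.000000 − (0.560000)/(5.368000) = 2.895678
F(2.895678) = -0.086794
s_3 = 2.895678 − (-0.086794)·(2.895678 − 3.000000) / (-0.086794 − 2.800000) = 2.895678 − (0.009055)/(-2.886794) = 2.898815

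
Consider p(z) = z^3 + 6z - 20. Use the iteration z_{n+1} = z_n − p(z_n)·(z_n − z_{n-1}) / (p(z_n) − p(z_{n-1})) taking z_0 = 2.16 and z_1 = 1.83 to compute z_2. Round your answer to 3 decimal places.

p(2.16) = 3.03770, p(1.83) = -2.89151
z_2 = 1.83000 − (-2.89151)·(1.83000 − 2.16000) / (-2.89151 − 3.03770) = 1.83000 − (0.95420)/(-5.92921) = 1.99093

1.991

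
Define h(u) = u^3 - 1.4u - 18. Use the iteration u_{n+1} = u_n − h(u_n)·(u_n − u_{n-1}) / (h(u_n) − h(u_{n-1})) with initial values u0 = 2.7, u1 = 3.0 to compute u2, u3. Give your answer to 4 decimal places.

2.7912, 2.7980

h(2.7) = -2.097000, h(3.0) = 4.800000
u2 = 3.000000 − 4.800000·(3.000000 − 2.700000) / (4.800000 − (-2.097000)) = 3.000000 − (1.440000)/(6.897000) = 2.791214
h(2.791214) = -0.161708
u3 = 2.791214 − (-0.161708)·(2.791214 − 3.000000) / (-0.161708 − 4.800000) = 2.791214 − (0.033762)/(-4.961708) = 2.798018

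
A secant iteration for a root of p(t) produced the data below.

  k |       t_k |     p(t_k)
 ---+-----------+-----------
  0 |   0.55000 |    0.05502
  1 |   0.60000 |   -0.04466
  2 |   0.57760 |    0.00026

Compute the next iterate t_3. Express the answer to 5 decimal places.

t_3 = 0.57760 − 0.00026·(0.57760 − 0.60000) / (0.00026 − (-0.04466))
   = 0.57760 − (-0.0000058)/(0.0449200) = 0.5777297

0.57773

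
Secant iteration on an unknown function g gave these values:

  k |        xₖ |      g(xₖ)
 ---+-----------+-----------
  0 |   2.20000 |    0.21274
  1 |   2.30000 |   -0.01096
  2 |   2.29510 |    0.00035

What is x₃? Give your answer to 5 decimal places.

x₃ = 2.29510 − 0.00035·(2.29510 − 2.30000) / (0.00035 − (-0.01096))
   = 2.29510 − (-0.0000017)/(0.0113100) = 2.2952516

2.29525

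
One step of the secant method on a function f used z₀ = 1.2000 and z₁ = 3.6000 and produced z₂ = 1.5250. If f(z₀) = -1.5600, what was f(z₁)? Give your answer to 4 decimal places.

The secant line through (1.2000, -1.5600) and (3.6000, f(z₁)) crosses zero at z₂ = 1.5250.
So (1.2000, -1.5600), (3.6000, f(z₁)), (1.5250, 0) are collinear:
f(z₁) = -1.5600 · (3.6000 − 1.5250) / (1.2000 − 1.5250) = -1.5600 · (2.075000)/(-0.325000) = 9.960000

9.9600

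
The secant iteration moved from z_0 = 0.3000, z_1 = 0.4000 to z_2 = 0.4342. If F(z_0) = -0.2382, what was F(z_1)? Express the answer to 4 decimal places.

-0.0607

The secant line through (0.3000, -0.2382) and (0.4000, F(z_1)) crosses zero at z_2 = 0.4342.
So (0.3000, -0.2382), (0.4000, F(z_1)), (0.4342, 0) are collinear:
F(z_1) = -0.2382 · (0.4000 − 0.4342) / (0.3000 − 0.4342) = -0.2382 · (-0.034200)/(-0.134200) = -0.060704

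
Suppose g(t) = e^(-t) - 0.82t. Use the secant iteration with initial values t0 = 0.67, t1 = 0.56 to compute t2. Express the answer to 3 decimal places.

g(0.67) = -0.03769, g(0.56) = 0.11201
t2 = 0.56000 − 0.11201·(0.56000 − 0.67000) / (0.11201 − (-0.03769)) = 0.56000 − (-0.01232)/(0.14970) = 0.64230

0.642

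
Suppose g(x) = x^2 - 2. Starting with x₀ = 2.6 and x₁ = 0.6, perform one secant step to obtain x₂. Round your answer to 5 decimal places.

g(2.6) = 4.7600000, g(0.6) = -1.6400000
x₂ = 0.6000000 − (-1.6400000)·(0.6000000 − 2.6000000) / (-1.6400000 − 4.7600000) = 0.6000000 − (3.2800000)/(-6.4000000) = 1.1125000

1.11250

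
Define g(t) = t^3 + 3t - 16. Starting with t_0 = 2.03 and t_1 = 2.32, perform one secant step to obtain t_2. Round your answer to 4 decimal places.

2.1197

g(2.03) = -1.544573, g(2.32) = 3.447168
t_2 = 2.320000 − 3.447168·(2.320000 − 2.030000) / (3.447168 − (-1.544573)) = 2.320000 − (0.999679)/(4.991741) = 2.119733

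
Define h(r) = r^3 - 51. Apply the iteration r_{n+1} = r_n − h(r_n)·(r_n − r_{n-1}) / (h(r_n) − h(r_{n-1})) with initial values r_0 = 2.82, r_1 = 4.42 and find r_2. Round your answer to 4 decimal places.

h(2.82) = -28.574232, h(4.42) = 35.350888
r_2 = 4.420000 − 35.350888·(4.420000 − 2.820000) / (35.350888 − (-28.574232)) = 4.420000 − (56.561421)/(63.925120) = 3.535193

3.5352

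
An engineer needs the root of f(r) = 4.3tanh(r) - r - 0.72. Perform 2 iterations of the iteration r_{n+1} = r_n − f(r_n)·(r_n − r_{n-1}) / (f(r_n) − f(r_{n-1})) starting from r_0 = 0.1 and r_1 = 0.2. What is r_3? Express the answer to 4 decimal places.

0.2229

f(0.1) = -0.391428, f(0.2) = -0.071286
r_2 = 0.200000 − (-0.071286)·(0.200000 − 0.100000) / (-0.071286 − (-0.391428)) = 0.200000 − (-0.007129)/(0.320142) = 0.222267
f(0.222267) = -0.001953
r_3 = 0.222267 − (-0.001953)·(0.222267 − 0.200000) / (-0.001953 − (-0.071286)) = 0.222267 − (-0.000043)/(0.069334) = 0.222894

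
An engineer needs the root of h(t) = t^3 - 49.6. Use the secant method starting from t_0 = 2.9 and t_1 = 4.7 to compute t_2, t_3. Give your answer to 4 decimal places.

3.4713, 3.6253

h(2.9) = -25.211000, h(4.7) = 54.223000
t_2 = 4.700000 − 54.223000·(4.700000 − 2.900000) / (54.223000 − (-25.211000)) = 4.700000 − (97.601400)/(79.434000) = 3.471289
h(3.471289) = -7.771484
t_3 = 3.471289 − (-7.771484)·(3.471289 − 4.700000) / (-7.771484 − 54.223000) = 3.471289 − (9.548905)/(-61.994484) = 3.625318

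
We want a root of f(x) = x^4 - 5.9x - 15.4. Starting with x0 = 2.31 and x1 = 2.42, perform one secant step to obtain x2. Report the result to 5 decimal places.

f(2.31) = -0.5550368, f(2.42) = 4.6194210
x2 = 2.4200000 − 4.6194210·(2.4200000 − 2.3100000) / (4.6194210 − (-0.5550368)) = 2.4200000 − (0.5081363)/(5.1744577) = 2.3217991

2.32180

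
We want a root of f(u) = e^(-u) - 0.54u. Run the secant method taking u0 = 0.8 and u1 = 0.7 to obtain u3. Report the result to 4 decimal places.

f(0.8) = 0.017329, f(0.7) = 0.118585
u2 = 0.700000 − 0.118585·(0.700000 − 0.800000) / (0.118585 − 0.017329) = 0.700000 − (-0.011859)/(0.101256) = 0.817114
f(0.817114) = 0.000463
u3 = 0.817114 − 0.000463·(0.817114 − 0.700000) / (0.000463 − 0.118585) = 0.817114 − (0.000054)/(-0.118122) = 0.817573

0.8176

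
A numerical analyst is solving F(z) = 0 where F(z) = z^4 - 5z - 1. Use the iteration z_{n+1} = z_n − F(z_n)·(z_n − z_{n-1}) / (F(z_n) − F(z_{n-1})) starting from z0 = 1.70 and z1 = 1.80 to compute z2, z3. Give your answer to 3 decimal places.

F(1.70) = -1.14790, F(1.80) = 0.49760
z2 = 1.80000 − 0.49760·(1.80000 − 1.70000) / (0.49760 − (-1.14790)) = 1.80000 − (0.04976)/(1.64550) = 1.76976
F(1.76976) = -0.03906
z3 = 1.76976 − (-0.03906)·(1.76976 − 1.80000) / (-0.03906 − 0.49760) = 1.76976 − (0.00118)/(-0.53666) = 1.77196

1.770, 1.772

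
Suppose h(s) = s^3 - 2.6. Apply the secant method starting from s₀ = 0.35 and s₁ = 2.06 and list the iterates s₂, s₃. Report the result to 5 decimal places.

0.85267, 1.14701

h(0.35) = -2.5571250, h(2.06) = 6.1418160
s₂ = 2.0600000 − 6.1418160·(2.0600000 − 0.3500000) / (6.1418160 − (-2.5571250)) = 2.0600000 − (10.5025054)/(8.6989410) = 0.8526685
h(0.8526685) = -1.9800728
s₃ = 0.8526685 − (-1.9800728)·(0.8526685 − 2.0600000) / (-1.9800728 − 6.1418160) = 0.8526685 − (2.3906043)/(-8.1218888) = 1.1470094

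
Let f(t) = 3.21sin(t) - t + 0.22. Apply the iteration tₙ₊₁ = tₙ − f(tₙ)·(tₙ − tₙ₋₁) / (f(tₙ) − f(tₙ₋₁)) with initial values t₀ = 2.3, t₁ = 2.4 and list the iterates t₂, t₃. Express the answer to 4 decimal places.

f(2.3) = 0.313714, f(2.4) = -0.011763
t₂ = 2.400000 − (-0.011763)·(2.400000 − 2.300000) / (-0.011763 − 0.313714) = 2.400000 − (-0.001176)/(-0.325477) = 2.396386
f(2.396386) = 0.000392
t₃ = 2.396386 − 0.000392·(2.396386 − 2.400000) / (0.000392 − (-0.011763)) = 2.396386 − (-0.000001)/(0.012155) = 2.396502

2.3964, 2.3965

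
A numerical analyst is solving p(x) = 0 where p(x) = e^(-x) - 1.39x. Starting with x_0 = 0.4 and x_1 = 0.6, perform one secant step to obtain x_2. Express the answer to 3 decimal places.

p(0.4) = 0.11432, p(0.6) = -0.28519
x_2 = 0.60000 − (-0.28519)·(0.60000 − 0.40000) / (-0.28519 − 0.11432) = 0.60000 − (-0.05704)/(-0.39951) = 0.45723

0.457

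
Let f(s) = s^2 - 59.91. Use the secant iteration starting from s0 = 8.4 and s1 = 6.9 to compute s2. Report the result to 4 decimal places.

f(8.4) = 10.650000, f(6.9) = -12.300000
s2 = 6.900000 − (-12.300000)·(6.900000 − 8.400000) / (-12.300000 − 10.650000) = 6.900000 − (18.450000)/(-22.950000) = 7.703922

7.7039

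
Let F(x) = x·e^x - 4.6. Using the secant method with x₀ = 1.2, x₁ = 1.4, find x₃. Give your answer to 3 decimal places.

1.279

F(1.2) = -0.61586, F(1.4) = 1.07728
x₂ = 1.40000 − 1.07728·(1.40000 − 1.20000) / (1.07728 − (-0.61586)) = 1.40000 − (0.21546)/(1.69314) = 1.27275
F(1.27275) = -0.05546
x₃ = 1.27275 − (-0.05546)·(1.27275 − 1.40000) / (-0.05546 − 1.07728) = 1.27275 − (0.00706)/(-1.13274) = 1.27898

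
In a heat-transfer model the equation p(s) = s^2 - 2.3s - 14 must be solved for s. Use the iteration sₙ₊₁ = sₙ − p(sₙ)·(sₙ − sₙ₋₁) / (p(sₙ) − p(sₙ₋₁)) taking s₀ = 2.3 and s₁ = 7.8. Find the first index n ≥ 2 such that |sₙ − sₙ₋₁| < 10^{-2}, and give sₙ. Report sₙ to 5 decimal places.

n = 6, sₙ = 5.06439

p(2.3) = -14.0000000, p(7.8) = 28.9000000
s₂ = 7.8000000 − 28.9000000·(5.5000000)/(42.9000000) = 4.0948718;  |Δ| = 3.7051282
p(4.0948718) = -6.6502301
s₃ = 4.0948718 − (-6.6502301)·(-3.7051282)/(-35.5502301) = 4.7879743;  |Δ| = 0.6931026
p(4.7879743) = -2.0876427
s₄ = 4.7879743 − (-2.0876427)·(0.6931026)/(4.5625874) = 5.1051081;  |Δ| = 0.3171337
p(5.1051081) = 0.3203800
s₅ = 5.1051081 − 0.3203800·(0.3171337)/(2.4080227) = 5.0629144;  |Δ| = 0.0421937
p(5.0629144) = -0.0116007
s₆ = 5.0629144 − (-0.0116007)·(-0.0421937)/(-0.3319808) = 5.0643888;  |Δ| = 0.0014744
|s₆ − s₅| = 0.0014744 < 10^{-2}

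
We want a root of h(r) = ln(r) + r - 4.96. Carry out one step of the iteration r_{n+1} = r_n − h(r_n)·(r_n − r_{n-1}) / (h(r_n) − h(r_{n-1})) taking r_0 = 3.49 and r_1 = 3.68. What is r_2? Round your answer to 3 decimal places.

h(3.49) = -0.22010, h(3.68) = 0.02291
r_2 = 3.68000 − 0.02291·(3.68000 − 3.49000) / (0.02291 − (-0.22010)) = 3.68000 − (0.00435)/(0.24301) = 3.66209

3.662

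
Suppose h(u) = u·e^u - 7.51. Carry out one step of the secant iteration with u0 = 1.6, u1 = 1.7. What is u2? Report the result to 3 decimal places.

1.570

h(1.6) = 0.41485, h(1.7) = 1.79571
u2 = 1.70000 − 1.79571·(1.70000 − 1.60000) / (1.79571 − 0.41485) = 1.70000 − (0.17957)/(1.38086) = 1.56996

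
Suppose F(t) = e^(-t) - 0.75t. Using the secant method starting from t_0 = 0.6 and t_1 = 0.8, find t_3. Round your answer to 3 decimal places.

F(0.6) = 0.09881, F(0.8) = -0.15067
t_2 = 0.80000 − (-0.15067)·(0.80000 − 0.60000) / (-0.15067 − 0.09881) = 0.80000 − (-0.03013)/(-0.24948) = 0.67921
F(0.67921) = -0.00239
t_3 = 0.67921 − (-0.00239)·(0.67921 − 0.80000) / (-0.00239 − (-0.15067)) = 0.67921 − (0.00029)/(0.14828) = 0.67726

0.677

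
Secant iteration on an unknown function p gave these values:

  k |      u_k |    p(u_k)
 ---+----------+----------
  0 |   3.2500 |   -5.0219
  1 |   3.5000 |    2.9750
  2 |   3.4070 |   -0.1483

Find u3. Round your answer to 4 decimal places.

3.4114

u3 = 3.4070 − (-0.1483)·(3.4070 − 3.5000) / (-0.1483 − 2.9750)
   = 3.4070 − (0.013792)/(-3.123300) = 3.411416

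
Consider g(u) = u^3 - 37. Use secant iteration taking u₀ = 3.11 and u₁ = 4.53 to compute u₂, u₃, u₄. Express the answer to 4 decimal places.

3.2663, 3.3131, 3.3326

g(3.11) = -6.919769, g(4.53) = 55.959677
u₂ = 4.530000 − 55.959677·(4.530000 − 3.110000) / (55.959677 − (-6.919769)) = 4.530000 − (79.462741)/(62.879446) = 3.266268
g(3.266268) = -2.153785
u₃ = 3.266268 − (-2.153785)·(3.266268 − 4.530000) / (-2.153785 − 55.959677) = 3.266268 − (2.721806)/(-58.113462) = 3.313104
g(3.313104) = -0.633174
u₄ = 3.313104 − (-0.633174)·(3.313104 − 3.266268) / (-0.633174 − (-2.153785)) = 3.313104 − (-0.029655)/(1.520610) = 3.332607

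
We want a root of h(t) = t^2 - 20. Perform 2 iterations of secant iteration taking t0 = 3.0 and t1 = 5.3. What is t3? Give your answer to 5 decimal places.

h(3.0) = -11.0000000, h(5.3) = 8.0900000
t2 = 5.3000000 − 8.0900000·(5.3000000 − 3.0000000) / (8.0900000 − (-11.0000000)) = 5.3000000 − (18.6070000)/(19.0900000) = 4.3253012
h(4.3253012) = -1.2917695
t3 = 4.3253012 − (-1.2917695)·(4.3253012 − 5.3000000) / (-1.2917695 − 8.0900000) = 4.3253012 − (1.2590862)/(-9.3817695) = 4.4595068

4.45951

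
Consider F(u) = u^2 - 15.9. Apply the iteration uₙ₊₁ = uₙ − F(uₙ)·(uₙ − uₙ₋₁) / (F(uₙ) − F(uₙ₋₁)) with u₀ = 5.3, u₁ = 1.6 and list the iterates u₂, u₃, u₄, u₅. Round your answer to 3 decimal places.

3.533, 4.199, 3.975, 3.987

F(5.3) = 12.19000, F(1.6) = -13.34000
u₂ = 1.60000 − (-13.34000)·(1.60000 − 5.30000) / (-13.34000 − 12.19000) = 1.60000 − (49.35800)/(-25.53000) = 3.53333
F(3.53333) = -3.41556
u₃ = 3.53333 − (-3.41556)·(3.53333 − 1.60000) / (-3.41556 − (-13.34000)) = 3.53333 − (-6.60341)/(9.92444) = 4.19870
F(4.19870) = 1.72909
u₄ = 4.19870 − 1.72909·(4.19870 − 3.53333) / (1.72909 − (-3.41556)) = 4.19870 − (1.15048)/(5.14465) = 3.97507
F(3.97507) = -0.09879
u₅ = 3.97507 − (-0.09879)·(3.97507 − 4.19870) / (-0.09879 − 1.72909) = 3.97507 − (0.02209)/(-1.82788) = 3.98716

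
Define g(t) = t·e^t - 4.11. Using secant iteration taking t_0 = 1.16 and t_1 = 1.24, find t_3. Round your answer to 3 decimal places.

1.217

g(1.16) = -0.40968, g(1.24) = 0.17496
t_2 = 1.24000 − 0.17496·(1.24000 − 1.16000) / (0.17496 − (-0.40968)) = 1.24000 − (0.01400)/(0.58464) = 1.21606
g(1.21606) = -0.00718
t_3 = 1.21606 − (-0.00718)·(1.21606 − 1.24000) / (-0.00718 − 0.17496) = 1.21606 − (0.00017)/(-0.18214) = 1.21700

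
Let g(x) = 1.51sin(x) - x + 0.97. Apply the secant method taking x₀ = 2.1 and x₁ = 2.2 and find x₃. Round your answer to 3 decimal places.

g(2.1) = 0.17345, g(2.2) = -0.00917
x₂ = 2.20000 − (-0.00917)·(2.20000 − 2.10000) / (-0.00917 − 0.17345) = 2.20000 − (-0.00092)/(-0.18262) = 2.19498
g(2.19498) = 0.00030
x₃ = 2.19498 − 0.00030·(2.19498 − 2.20000) / (0.00030 − (-0.00917)) = 2.19498 − (0.00000)/(0.00947) = 2.19514

2.195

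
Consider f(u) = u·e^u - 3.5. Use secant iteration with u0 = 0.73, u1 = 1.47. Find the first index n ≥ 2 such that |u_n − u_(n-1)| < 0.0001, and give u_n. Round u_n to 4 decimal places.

f(0.73) = -1.985191, f(1.47) = 2.893376
u2 = 1.470000 − 2.893376·(0.740000)/(4.878567) = 1.031122;  |Δ| = 0.438878
f(1.031122) = -0.608520
u3 = 1.031122 − (-0.608520)·(-0.438878)/(-3.501895) = 1.107385;  |Δ| = 0.076263
f(1.107385) = -0.148573
u4 = 1.107385 − (-0.148573)·(0.076263)/(0.459946) = 1.132020;  |Δ| = 0.024635
f(1.132020) = 0.011429
u5 = 1.132020 − 0.011429·(0.024635)/(0.160002) = 1.130260;  |Δ| = 0.001760
f(1.130260) = -0.000193
u6 = 1.130260 − (-0.000193)·(-0.001760)/(-0.011622) = 1.130289;  |Δ| = 0.000029
|u6 − u5| = 0.000029 < 0.0001

n = 6, u_n = 1.1303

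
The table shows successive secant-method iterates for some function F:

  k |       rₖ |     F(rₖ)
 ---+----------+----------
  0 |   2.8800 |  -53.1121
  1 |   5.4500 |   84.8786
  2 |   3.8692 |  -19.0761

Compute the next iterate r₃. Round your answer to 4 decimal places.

4.1593

r₃ = 3.8692 − (-19.0761)·(3.8692 − 5.4500) / (-19.0761 − 84.8786)
   = 3.8692 − (30.155499)/(-103.954700) = 4.159283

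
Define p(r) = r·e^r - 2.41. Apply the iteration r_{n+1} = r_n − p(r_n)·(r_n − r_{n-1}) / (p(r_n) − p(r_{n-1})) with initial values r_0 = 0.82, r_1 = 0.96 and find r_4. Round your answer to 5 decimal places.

0.94073

p(0.82) = -0.5481901, p(0.96) = 0.0972286
r_2 = 0.9600000 − 0.0972286·(0.9600000 − 0.8200000) / (0.0972286 − (-0.5481901)) = 0.9600000 − (0.0136120)/(0.6454187) = 0.9389098
p(0.9389098) = -0.0090273
r_3 = 0.9389098 − (-0.0090273)·(0.9389098 − 0.9600000) / (-0.0090273 − 0.0972286) = 0.9389098 − (0.0001904)/(-0.1062559) = 0.9407016
p(0.9407016) = -0.0001313
r_4 = 0.9407016 − (-0.0001313)·(0.9407016 − 0.9389098) / (-0.0001313 − (-0.0090273)) = 0.9407016 − (-0.0000002)/(0.0088960) = 0.9407280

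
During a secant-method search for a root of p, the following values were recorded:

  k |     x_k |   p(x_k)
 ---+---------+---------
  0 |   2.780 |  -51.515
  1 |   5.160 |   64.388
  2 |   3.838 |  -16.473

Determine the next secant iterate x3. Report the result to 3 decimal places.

x3 = 3.838 − (-16.473)·(3.838 − 5.160) / (-16.473 − 64.388)
   = 3.838 − (21.77731)/(-80.86100) = 4.10732

4.107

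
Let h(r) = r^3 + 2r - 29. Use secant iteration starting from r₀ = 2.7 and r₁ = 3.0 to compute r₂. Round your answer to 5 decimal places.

h(2.7) = -3.9170000, h(3.0) = 4.0000000
r₂ = 3.0000000 − 4.0000000·(3.0000000 − 2.7000000) / (4.0000000 − (-3.9170000)) = 3.0000000 − (1.2000000)/(7.9170000) = 2.8484274

2.84843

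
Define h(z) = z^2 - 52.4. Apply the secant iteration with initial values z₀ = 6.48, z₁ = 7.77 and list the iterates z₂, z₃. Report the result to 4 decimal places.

7.2105, 7.2378

h(6.48) = -10.409600, h(7.77) = 7.972900
z₂ = 7.770000 − 7.972900·(7.770000 − 6.480000) / (7.972900 − (-10.409600)) = 7.770000 − (10.285041)/(18.382500) = 7.210498
h(7.210498) = -0.408715
z₃ = 7.210498 − (-0.408715)·(7.210498 − 7.770000) / (-0.408715 − 7.972900) = 7.210498 − (0.228677)/(-8.381615) = 7.237781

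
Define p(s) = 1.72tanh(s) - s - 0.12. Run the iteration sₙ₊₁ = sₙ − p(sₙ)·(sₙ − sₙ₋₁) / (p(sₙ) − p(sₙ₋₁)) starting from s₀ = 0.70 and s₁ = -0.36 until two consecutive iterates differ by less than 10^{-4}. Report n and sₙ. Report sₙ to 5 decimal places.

p(0.70) = 0.2195126, p(-0.36) = -0.3537681
s₂ = -0.3600000 − (-0.3537681)·(-1.0600000)/(-0.5732807) = 0.2941197;  |Δ| = 0.6541197
p(0.2941197) = 0.0776664
s₃ = 0.2941197 − 0.0776664·(0.6541197)/(0.4314346) = 0.1763657;  |Δ| = 0.1177540
p(0.1763657) = 0.0038768
s₄ = 0.1763657 − 0.0038768·(-0.1177540)/(-0.0737897) = 0.1701792;  |Δ| = 0.0061866
p(0.1701792) = -0.0002643
s₅ = 0.1701792 − (-0.0002643)·(-0.0061866)/(-0.0041411) = 0.1705741;  |Δ| = 0.0003949
p(0.1705741) = 0.0000007
s₆ = 0.1705741 − 0.0000007·(0.0003949)/(0.0002650) = 0.1705731;  |Δ| = 0.0000010
|s₆ − s₅| = 0.0000010 < 10^{-4}

n = 6, sₙ = 0.17057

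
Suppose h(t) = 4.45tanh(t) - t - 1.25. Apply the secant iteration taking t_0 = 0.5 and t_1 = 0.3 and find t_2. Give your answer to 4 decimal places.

h(0.5) = 0.306421, h(0.3) = -0.253659
t_2 = 0.300000 − (-0.253659)·(0.300000 − 0.500000) / (-0.253659 − 0.306421) = 0.300000 − (0.050732)/(-0.560080) = 0.390579

0.3906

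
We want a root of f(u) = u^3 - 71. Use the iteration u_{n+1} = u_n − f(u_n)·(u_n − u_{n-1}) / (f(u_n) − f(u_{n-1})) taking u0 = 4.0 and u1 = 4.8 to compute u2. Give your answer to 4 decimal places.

4.1202

f(4.0) = -7.000000, f(4.8) = 39.592000
u2 = 4.800000 − 39.592000·(4.800000 − 4.000000) / (39.592000 − (-7.000000)) = 4.800000 − (31.673600)/(46.592000) = 4.120192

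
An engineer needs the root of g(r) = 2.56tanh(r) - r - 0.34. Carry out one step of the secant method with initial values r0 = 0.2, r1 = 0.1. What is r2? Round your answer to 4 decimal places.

g(0.2) = -0.034719, g(0.1) = -0.184850
r2 = 0.100000 − (-0.184850)·(0.100000 − 0.200000) / (-0.184850 − (-0.034719)) = 0.100000 − (0.018485)/(-0.150131) = 0.223126

0.2231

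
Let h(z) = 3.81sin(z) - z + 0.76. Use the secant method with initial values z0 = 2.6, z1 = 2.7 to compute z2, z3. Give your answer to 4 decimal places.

2.6285, 2.6289

h(2.6) = 0.124060, h(2.7) = -0.311683
z2 = 2.700000 − (-0.311683)·(2.700000 − 2.600000) / (-0.311683 − 0.124060) = 2.700000 − (-0.031168)/(-0.435743) = 2.628471
h(2.628471) = 0.001855
z3 = 2.628471 − 0.001855·(2.628471 − 2.700000) / (0.001855 − (-0.311683)) = 2.628471 − (-0.000133)/(0.313538) = 2.628894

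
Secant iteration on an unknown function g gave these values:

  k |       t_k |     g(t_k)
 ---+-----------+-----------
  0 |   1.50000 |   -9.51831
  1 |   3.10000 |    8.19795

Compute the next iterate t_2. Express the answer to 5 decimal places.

t_2 = 3.10000 − 8.19795·(3.10000 − 1.50000) / (8.19795 − (-9.51831))
   = 3.10000 − (13.1167200)/(17.7162600) = 2.3596225

2.35962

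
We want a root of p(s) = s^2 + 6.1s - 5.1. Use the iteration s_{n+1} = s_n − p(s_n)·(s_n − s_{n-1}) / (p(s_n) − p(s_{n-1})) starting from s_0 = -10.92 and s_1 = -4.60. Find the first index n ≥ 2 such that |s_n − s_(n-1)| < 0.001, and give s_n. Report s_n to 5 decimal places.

p(-10.92) = 47.5344000, p(-4.60) = -12.0000000
s_2 = -4.6000000 − (-12.0000000)·(6.3200000)/(-59.5344000) = -5.8738854;  |Δ| = 1.2738854
p(-5.8738854) = -6.4281715
s_3 = -5.8738854 − (-6.4281715)·(-1.2738854)/(5.5718285) = -7.3435561;  |Δ| = 1.4696708
p(-7.3435561) = 4.0321243
s_4 = -7.3435561 − 4.0321243·(-1.4696708)/(10.4602958) = -6.7770430;  |Δ| = 0.5665132
p(-6.7770430) = -0.5116507
s_5 = -6.7770430 − (-0.5116507)·(0.5665132)/(-4.5437750) = -6.8408351;  |Δ| = 0.0637921
p(-6.8408351) = -0.0320696
s_6 = -6.8408351 − (-0.0320696)·(-0.0637921)/(0.4795811) = -6.8451008;  |Δ| = 0.0042658
p(-6.8451008) = 0.0002903
s_7 = -6.8451008 − 0.0002903·(-0.0042658)/(0.0323599) = -6.8450626;  |Δ| = 0.0000383
|s_7 − s_6| = 0.0000383 < 0.001

n = 7, s_n = -6.84506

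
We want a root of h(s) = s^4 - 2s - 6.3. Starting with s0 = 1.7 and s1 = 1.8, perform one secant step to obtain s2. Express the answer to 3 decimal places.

h(1.7) = -1.34790, h(1.8) = 0.59760
s2 = 1.80000 − 0.59760·(1.80000 − 1.70000) / (0.59760 − (-1.34790)) = 1.80000 − (0.05976)/(1.94550) = 1.76928

1.769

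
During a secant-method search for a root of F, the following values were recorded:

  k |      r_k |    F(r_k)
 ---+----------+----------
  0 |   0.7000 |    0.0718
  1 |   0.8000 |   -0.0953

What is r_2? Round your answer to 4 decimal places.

r_2 = 0.8000 − (-0.0953)·(0.8000 − 0.7000) / (-0.0953 − 0.0718)
   = 0.8000 − (-0.009530)/(-0.167100) = 0.742968

0.7430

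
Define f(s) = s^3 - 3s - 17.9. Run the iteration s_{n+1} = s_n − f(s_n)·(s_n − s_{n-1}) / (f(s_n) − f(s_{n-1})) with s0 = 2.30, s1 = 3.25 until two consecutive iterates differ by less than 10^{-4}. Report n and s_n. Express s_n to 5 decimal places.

n = 6, s_n = 2.99583

f(2.30) = -12.6330000, f(3.25) = 6.6781250
s2 = 3.2500000 − 6.6781250·(0.9500000)/(19.3111250) = 2.9214734;  |Δ| = 0.3285266
f(2.9214734) = -1.7296254
s3 = 2.9214734 − (-1.7296254)·(-0.3285266)/(-8.4077504) = 2.9890572;  |Δ| = 0.0675838
f(2.9890572) = -0.1615507
s4 = 2.9890572 − (-0.1615507)·(0.0675838)/(1.5680747) = 2.9960200;  |Δ| = 0.0069628
f(2.9960200) = 0.0046230
s5 = 2.9960200 − 0.0046230·(0.0069628)/(0.1661737) = 2.9958263;  |Δ| = 0.0001937
f(2.9958263) = -0.0000118
s6 = 2.9958263 − (-0.0000118)·(-0.0001937)/(-0.0046348) = 2.9958268;  |Δ| = 0.0000005
|s6 − s5| = 0.0000005 < 10^{-4}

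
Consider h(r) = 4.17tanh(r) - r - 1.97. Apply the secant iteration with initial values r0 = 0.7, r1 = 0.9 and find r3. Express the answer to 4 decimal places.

h(0.7) = -0.149786, h(0.9) = 0.116962
r2 = 0.900000 − 0.116962·(0.900000 − 0.700000) / (0.116962 − (-0.149786)) = 0.900000 − (0.023392)/(0.266748) = 0.812305
h(0.812305) = 0.015181
r3 = 0.812305 − 0.015181·(0.812305 − 0.900000) / (0.015181 − 0.116962) = 0.812305 − (-0.001331)/(-0.101781) = 0.799225

0.7992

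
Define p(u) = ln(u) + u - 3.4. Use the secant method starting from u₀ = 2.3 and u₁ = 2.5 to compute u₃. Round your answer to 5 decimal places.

2.48837

p(2.3) = -0.2670909, p(2.5) = 0.0162907
u₂ = 2.5000000 − 0.0162907·(2.5000000 − 2.3000000) / (0.0162907 − (-0.2670909)) = 2.5000000 − (0.0032581)/(0.2833816) = 2.4885026
p(2.4885026) = 0.0001838
u₃ = 2.4885026 − 0.0001838·(2.4885026 − 2.5000000) / (0.0001838 − 0.0162907) = 2.4885026 − (-0.0000021)/(-0.0161069) = 2.4883714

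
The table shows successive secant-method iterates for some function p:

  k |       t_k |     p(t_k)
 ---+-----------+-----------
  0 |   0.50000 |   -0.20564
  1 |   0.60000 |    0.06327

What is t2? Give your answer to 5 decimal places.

0.57647

t2 = 0.60000 − 0.06327·(0.60000 − 0.50000) / (0.06327 − (-0.20564))
   = 0.60000 − (0.0063270)/(0.2689100) = 0.5764717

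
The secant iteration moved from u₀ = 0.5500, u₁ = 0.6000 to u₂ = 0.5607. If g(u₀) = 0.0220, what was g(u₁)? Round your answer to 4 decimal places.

-0.0808

The secant line through (0.5500, 0.0220) and (0.6000, g(u₁)) crosses zero at u₂ = 0.5607.
So (0.5500, 0.0220), (0.6000, g(u₁)), (0.5607, 0) are collinear:
g(u₁) = 0.0220 · (0.6000 − 0.5607) / (0.5500 − 0.5607) = 0.0220 · (0.039300)/(-0.010700) = -0.080804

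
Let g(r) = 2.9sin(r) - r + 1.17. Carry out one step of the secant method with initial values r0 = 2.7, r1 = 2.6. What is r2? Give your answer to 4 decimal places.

2.6183

g(2.7) = -0.290598, g(2.6) = 0.064954
r2 = 2.600000 − 0.064954·(2.600000 − 2.700000) / (0.064954 − (-0.290598)) = 2.600000 − (-0.006495)/(0.355552) = 2.618268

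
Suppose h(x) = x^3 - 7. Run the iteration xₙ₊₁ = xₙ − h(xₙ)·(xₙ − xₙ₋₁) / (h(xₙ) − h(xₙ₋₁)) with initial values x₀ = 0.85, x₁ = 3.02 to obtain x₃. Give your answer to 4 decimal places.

h(0.85) = -6.385875, h(3.02) = 20.543608
x₂ = 3.020000 − 20.543608·(3.020000 − 0.850000) / (20.543608 − (-6.385875)) = 3.020000 − (44.579629)/(26.929483) = 1.364579
h(1.364579) = -4.459050
x₃ = 1.364579 − (-4.459050)·(1.364579 − 3.020000) / (-4.459050 − 20.543608) = 1.364579 − (7.381604)/(-25.002658) = 1.659812

1.6598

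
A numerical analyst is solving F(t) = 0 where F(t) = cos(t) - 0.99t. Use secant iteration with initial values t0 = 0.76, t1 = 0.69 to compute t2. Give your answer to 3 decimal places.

F(0.76) = -0.02756, F(0.69) = 0.08815
t2 = 0.69000 − 0.08815·(0.69000 − 0.76000) / (0.08815 − (-0.02756)) = 0.69000 − (-0.00617)/(0.11571) = 0.74332

0.743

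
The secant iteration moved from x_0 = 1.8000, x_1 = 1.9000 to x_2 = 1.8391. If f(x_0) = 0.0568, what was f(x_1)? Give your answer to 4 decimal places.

The secant line through (1.8000, 0.0568) and (1.9000, f(x_1)) crosses zero at x_2 = 1.8391.
So (1.8000, 0.0568), (1.9000, f(x_1)), (1.8391, 0) are collinear:
f(x_1) = 0.0568 · (1.9000 − 1.8391) / (1.8000 − 1.8391) = 0.0568 · (0.060900)/(-0.039100) = -0.088469

-0.0885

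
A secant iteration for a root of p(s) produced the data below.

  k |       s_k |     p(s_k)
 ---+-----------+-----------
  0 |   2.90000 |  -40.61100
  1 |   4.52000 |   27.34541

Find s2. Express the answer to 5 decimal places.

s2 = 4.52000 − 27.34541·(4.52000 − 2.90000) / (27.34541 − (-40.61100))
   = 4.52000 − (44.2995642)/(67.9564100) = 3.8681179

3.86812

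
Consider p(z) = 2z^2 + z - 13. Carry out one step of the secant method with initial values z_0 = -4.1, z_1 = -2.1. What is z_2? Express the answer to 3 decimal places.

-2.651

p(-4.1) = 16.52000, p(-2.1) = -6.28000
z_2 = -2.10000 − (-6.28000)·(-2.10000 − (-4.10000)) / (-6.28000 − 16.52000) = -2.10000 − (-12.56000)/(-22.80000) = -2.65088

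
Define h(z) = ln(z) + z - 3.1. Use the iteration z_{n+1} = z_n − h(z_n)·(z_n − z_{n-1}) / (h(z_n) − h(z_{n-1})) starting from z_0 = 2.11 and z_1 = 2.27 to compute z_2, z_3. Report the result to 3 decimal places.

2.277, 2.277

h(2.11) = -0.24331, h(2.27) = -0.01022
z_2 = 2.27000 − (-0.01022)·(2.27000 − 2.11000) / (-0.01022 − (-0.24331)) = 2.27000 − (-0.00164)/(0.23309) = 2.27702
h(2.27702) = -0.00012
z_3 = 2.27702 − (-0.00012)·(2.27702 − 2.27000) / (-0.00012 − (-0.01022)) = 2.27702 − (0.00000)/(0.01010) = 2.27710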